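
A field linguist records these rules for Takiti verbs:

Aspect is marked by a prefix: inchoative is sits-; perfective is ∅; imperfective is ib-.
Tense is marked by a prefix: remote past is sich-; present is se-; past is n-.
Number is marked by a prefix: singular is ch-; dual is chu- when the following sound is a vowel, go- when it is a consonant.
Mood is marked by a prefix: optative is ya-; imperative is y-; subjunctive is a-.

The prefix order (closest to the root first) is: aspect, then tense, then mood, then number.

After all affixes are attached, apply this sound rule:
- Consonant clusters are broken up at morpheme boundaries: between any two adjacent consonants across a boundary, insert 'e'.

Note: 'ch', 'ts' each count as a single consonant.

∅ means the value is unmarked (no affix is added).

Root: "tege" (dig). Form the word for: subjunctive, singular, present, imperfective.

chaseibetege

Attach aspect imperfective ib- → ibtege.
Attach tense present se- → seibtege.
Attach mood subjunctive a- → aseibtege.
Attach number singular ch- → chaseibtege.
Apply epenthesis: chaseibtege → chaseibetege.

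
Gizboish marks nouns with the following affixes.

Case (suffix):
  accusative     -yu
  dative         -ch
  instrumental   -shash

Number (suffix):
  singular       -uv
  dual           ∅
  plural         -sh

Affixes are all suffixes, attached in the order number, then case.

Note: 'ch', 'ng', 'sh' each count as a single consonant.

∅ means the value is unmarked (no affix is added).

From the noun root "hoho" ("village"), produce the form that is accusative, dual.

hohoyu

number = dual: zero marking, form stays hoho.
Attach case accusative -yu → hohoyu.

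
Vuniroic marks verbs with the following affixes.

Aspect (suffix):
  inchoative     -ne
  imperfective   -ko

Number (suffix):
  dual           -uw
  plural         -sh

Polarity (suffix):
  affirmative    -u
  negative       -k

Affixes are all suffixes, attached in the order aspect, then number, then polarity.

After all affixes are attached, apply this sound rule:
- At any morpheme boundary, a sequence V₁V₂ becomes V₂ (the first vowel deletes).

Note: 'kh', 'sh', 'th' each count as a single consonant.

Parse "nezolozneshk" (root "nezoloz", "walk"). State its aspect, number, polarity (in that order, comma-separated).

Segment: nezoloz-ne-sh-k.
aspect: -ne → inchoative.
number: -sh → plural.
polarity: -k → negative.

inchoative, plural, negative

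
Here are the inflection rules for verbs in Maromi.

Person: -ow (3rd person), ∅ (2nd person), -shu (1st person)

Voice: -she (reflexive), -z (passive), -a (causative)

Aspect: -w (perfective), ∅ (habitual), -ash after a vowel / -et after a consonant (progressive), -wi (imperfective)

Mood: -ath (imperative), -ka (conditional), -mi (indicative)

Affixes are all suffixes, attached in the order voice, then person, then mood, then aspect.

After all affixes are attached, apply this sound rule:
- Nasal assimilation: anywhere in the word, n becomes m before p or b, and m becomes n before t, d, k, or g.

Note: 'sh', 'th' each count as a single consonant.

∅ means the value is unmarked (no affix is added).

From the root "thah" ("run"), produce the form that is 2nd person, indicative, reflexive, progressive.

thahshemiash

Attach voice reflexive -she → thahshe.
person = 2nd person: zero marking, form stays thahshe.
Attach mood indicative -mi → thahshemi.
Attach aspect progressive -ash (after vowel 'i') → thahshemiash.
Nasal assimilation: no change.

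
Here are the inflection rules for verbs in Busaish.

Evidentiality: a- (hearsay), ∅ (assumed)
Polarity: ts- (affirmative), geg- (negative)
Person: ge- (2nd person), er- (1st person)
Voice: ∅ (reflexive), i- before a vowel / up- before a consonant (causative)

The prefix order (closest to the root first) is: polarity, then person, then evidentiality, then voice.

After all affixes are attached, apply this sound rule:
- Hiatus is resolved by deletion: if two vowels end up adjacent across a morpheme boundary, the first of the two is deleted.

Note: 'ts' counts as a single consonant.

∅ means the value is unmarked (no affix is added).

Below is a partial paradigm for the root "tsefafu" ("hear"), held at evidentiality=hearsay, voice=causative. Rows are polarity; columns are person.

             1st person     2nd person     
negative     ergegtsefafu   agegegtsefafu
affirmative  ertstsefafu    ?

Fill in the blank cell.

agetstsefafu

Attach polarity affirmative ts- → tstsefafu.
Attach person 2nd person ge- → getstsefafu.
Attach evidentiality hearsay a- → agetstsefafu.
Attach voice causative i- (before vowel 'a') → iagetstsefafu.
Apply vowel deletion: iagetstsefafu → agetstsefafu.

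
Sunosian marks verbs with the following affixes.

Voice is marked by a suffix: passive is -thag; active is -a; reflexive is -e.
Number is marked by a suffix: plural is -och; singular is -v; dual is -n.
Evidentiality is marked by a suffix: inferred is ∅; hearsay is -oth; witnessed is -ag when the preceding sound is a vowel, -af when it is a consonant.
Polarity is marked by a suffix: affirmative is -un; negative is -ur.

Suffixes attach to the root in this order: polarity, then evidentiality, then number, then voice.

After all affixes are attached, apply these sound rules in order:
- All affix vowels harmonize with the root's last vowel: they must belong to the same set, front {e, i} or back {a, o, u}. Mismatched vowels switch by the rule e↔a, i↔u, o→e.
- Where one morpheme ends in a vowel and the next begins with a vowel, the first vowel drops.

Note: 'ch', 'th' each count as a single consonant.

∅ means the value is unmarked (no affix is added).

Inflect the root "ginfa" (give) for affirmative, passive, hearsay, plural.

ginfunothochthag

Attach polarity affirmative -un → ginfaun.
Attach evidentiality hearsay -oth → ginfaunoth.
Attach number plural -och → ginfaunothoch.
Attach voice passive -thag → ginfaunothochthag.
Vowel harmony: no change.
Apply vowel deletion: ginfaunothochthag → ginfunothochthag.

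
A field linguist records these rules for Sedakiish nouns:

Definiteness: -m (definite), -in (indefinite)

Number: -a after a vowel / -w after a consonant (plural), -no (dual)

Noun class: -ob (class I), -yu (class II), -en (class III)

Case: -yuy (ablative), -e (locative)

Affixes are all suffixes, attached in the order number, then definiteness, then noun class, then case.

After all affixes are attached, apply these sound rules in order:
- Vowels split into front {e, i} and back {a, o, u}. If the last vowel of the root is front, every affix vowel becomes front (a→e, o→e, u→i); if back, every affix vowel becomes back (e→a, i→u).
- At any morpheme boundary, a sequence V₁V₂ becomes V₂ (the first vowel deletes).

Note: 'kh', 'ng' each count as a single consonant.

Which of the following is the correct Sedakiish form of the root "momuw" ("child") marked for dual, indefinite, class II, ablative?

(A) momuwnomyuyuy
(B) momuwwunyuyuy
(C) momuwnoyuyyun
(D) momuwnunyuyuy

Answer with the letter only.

Attach number dual -no → momuwno.
Attach definiteness indefinite -in → momuwnoin.
Attach noun class class II -yu → momuwnoinyu.
Attach case ablative -yuy → momuwnoinyuyuy.
Apply vowel harmony: momuwnoinyuyuy → momuwnounyuyuy.
Apply vowel deletion: momuwnounyuyuy → momuwnunyuyuy.
So the correct form is momuwnunyuyuy, option (D).
(B) momuwwunyuyuy is wrong: it uses plural instead of dual for number.
(C) momuwnoyuyyun is wrong: it has the affixes in the wrong order.
(A) momuwnomyuyuy is wrong: it uses definite instead of indefinite for definiteness.

D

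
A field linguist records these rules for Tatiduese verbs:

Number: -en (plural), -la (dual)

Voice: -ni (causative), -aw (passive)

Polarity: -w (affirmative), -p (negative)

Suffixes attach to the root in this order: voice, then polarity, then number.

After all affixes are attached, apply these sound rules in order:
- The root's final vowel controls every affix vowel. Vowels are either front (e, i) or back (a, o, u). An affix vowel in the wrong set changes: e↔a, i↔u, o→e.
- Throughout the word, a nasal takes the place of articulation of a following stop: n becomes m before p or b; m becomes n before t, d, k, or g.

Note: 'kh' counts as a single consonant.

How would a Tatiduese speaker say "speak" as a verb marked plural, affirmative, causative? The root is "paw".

Attach voice causative -ni → pawni.
Attach polarity affirmative -w → pawniw.
Attach number plural -en → pawniwen.
Apply vowel harmony: pawniwen → pawnuwan.
Nasal assimilation: no change.

pawnuwan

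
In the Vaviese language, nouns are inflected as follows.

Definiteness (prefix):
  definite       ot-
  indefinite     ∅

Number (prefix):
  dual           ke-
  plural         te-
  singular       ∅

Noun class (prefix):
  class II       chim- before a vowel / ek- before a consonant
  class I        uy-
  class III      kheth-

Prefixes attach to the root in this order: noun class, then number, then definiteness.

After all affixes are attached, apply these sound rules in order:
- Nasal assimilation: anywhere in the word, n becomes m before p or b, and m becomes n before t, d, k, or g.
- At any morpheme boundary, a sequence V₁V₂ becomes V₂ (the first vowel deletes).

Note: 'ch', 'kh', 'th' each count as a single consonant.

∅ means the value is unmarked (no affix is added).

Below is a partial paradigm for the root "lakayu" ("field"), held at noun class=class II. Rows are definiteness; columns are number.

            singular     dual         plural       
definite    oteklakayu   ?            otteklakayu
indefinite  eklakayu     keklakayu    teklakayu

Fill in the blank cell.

otkeklakayu

Attach noun class class II ek- (before consonant 'l') → eklakayu.
Attach number dual ke- → keeklakayu.
Attach definiteness definite ot- → otkeeklakayu.
Nasal assimilation: no change.
Apply vowel deletion: otkeeklakayu → otkeklakayu.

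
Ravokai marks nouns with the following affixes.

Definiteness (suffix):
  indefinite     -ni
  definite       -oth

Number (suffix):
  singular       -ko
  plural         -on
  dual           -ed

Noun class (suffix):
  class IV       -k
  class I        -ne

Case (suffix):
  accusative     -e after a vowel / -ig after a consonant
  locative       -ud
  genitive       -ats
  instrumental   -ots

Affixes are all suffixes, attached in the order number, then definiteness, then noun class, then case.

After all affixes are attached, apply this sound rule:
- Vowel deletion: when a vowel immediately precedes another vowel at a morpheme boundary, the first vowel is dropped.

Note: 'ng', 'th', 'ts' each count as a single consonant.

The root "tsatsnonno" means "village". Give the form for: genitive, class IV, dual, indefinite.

tsatsnonnednikats

Attach number dual -ed → tsatsnonnoed.
Attach definiteness indefinite -ni → tsatsnonnoedni.
Attach noun class class IV -k → tsatsnonnoednik.
Attach case genitive -ats → tsatsnonnoednikats.
Apply vowel deletion: tsatsnonnoednikats → tsatsnonnednikats.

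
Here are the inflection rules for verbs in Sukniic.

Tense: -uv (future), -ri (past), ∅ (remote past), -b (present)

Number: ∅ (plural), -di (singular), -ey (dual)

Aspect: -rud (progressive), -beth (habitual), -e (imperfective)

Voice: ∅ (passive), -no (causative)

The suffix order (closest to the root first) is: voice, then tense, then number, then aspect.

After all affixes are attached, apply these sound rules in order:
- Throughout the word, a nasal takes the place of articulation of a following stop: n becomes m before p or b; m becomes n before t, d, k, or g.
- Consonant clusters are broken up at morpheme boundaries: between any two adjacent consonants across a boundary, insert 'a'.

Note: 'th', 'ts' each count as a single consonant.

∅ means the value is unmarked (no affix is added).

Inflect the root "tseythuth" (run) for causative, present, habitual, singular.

Attach voice causative -no → tseythuthno.
Attach tense present -b → tseythuthnob.
Attach number singular -di → tseythuthnobdi.
Attach aspect habitual -beth → tseythuthnobdibeth.
Nasal assimilation: no change.
Apply epenthesis: tseythuthnobdibeth → tseythuthanobadibeth.

tseythuthanobadibeth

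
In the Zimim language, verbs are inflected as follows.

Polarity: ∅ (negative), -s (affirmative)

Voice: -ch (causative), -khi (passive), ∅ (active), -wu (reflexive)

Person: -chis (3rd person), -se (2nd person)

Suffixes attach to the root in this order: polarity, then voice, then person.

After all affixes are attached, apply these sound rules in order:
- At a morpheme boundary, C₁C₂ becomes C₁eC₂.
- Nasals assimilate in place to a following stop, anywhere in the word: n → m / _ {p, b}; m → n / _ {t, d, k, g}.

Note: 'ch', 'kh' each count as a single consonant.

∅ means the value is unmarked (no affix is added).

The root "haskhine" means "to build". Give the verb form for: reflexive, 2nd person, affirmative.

Attach polarity affirmative -s → haskhines.
Attach voice reflexive -wu → haskhineswu.
Attach person 2nd person -se → haskhineswuse.
Apply epenthesis: haskhineswuse → haskhinesewuse.
Nasal assimilation: no change.

haskhinesewuse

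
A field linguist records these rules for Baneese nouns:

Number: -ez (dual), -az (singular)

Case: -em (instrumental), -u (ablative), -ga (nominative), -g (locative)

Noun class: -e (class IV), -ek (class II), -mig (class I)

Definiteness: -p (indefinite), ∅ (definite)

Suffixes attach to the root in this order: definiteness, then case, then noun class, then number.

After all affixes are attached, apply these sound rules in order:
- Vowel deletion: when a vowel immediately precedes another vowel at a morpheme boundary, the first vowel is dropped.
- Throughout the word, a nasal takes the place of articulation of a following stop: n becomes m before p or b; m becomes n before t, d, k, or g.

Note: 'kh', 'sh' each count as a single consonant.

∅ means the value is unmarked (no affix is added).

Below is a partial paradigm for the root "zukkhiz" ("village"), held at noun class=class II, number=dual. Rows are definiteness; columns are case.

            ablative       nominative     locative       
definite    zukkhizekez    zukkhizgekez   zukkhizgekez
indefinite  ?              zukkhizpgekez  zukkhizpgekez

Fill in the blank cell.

Attach definiteness indefinite -p → zukkhizp.
Attach case ablative -u → zukkhizpu.
Attach noun class class II -ek → zukkhizpuek.
Attach number dual -ez → zukkhizpuekez.
Apply vowel deletion: zukkhizpuekez → zukkhizpekez.
Nasal assimilation: no change.

zukkhizpekez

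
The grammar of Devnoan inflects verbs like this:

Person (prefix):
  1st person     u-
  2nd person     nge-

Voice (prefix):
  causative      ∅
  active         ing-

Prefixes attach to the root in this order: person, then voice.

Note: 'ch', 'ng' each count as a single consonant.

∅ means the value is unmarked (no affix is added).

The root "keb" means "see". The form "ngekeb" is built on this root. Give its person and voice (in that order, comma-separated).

Segment: nge-keb.
person: nge- → 2nd person.
voice: ∅ → causative.

2nd person, causative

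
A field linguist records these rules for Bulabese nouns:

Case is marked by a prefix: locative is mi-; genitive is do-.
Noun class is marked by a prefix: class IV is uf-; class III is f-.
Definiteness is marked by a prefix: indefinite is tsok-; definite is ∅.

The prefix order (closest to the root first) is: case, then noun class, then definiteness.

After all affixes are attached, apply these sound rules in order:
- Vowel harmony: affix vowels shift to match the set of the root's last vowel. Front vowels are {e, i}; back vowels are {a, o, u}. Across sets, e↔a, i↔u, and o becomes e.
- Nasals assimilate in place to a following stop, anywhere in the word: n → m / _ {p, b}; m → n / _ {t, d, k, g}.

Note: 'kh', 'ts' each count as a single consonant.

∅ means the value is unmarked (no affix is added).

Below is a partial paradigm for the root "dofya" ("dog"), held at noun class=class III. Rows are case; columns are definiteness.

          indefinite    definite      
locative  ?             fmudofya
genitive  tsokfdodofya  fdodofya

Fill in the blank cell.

tsokfmudofya

Attach case locative mi- → midofya.
Attach noun class class III f- → fmidofya.
Attach definiteness indefinite tsok- → tsokfmidofya.
Apply vowel harmony: tsokfmidofya → tsokfmudofya.
Nasal assimilation: no change.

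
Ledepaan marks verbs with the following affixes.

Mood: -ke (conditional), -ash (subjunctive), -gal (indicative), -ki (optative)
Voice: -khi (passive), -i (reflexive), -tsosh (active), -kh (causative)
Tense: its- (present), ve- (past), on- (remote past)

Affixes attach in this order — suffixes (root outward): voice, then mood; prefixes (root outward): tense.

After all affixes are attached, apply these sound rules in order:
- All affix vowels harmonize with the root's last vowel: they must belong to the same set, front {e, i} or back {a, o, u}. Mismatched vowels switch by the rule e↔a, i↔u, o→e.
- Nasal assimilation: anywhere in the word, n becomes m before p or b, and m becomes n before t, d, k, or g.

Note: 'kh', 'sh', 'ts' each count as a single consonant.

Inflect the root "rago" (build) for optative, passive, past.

varagokhuku

Attach voice passive -khi → ragokhi.
Attach mood optative -ki → ragokhiki.
Attach tense past ve- → veragokhiki.
Apply vowel harmony: veragokhiki → varagokhuku.
Nasal assimilation: no change.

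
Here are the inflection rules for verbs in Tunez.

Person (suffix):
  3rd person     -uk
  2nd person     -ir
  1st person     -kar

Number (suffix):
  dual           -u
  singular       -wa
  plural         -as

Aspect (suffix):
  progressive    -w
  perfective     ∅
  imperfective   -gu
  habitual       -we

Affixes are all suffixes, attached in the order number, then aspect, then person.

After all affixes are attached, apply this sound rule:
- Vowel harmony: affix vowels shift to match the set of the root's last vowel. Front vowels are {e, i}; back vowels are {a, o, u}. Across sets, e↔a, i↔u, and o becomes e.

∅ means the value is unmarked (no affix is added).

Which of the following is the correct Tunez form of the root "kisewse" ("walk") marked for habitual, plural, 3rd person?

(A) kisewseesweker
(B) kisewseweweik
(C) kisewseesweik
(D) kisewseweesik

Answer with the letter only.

Attach number plural -as → kisewseas.
Attach aspect habitual -we → kisewseaswe.
Attach person 3rd person -uk → kisewseasweuk.
Apply vowel harmony: kisewseasweuk → kisewseesweik.
So the correct form is kisewseesweik, option (C).
(A) kisewseesweker is wrong: it uses 1st person instead of 3rd person for person.
(B) kisewseweweik is wrong: it uses singular instead of plural for number.
(D) kisewseweesik is wrong: it has the affixes in the wrong order.

C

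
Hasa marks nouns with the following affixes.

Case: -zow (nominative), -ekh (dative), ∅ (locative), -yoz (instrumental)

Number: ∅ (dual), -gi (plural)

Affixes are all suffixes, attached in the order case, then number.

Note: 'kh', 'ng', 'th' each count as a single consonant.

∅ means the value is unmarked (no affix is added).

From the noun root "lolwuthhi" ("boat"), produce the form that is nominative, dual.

Attach case nominative -zow → lolwuthhizow.
number = dual: zero marking, form stays lolwuthhizow.

lolwuthhizow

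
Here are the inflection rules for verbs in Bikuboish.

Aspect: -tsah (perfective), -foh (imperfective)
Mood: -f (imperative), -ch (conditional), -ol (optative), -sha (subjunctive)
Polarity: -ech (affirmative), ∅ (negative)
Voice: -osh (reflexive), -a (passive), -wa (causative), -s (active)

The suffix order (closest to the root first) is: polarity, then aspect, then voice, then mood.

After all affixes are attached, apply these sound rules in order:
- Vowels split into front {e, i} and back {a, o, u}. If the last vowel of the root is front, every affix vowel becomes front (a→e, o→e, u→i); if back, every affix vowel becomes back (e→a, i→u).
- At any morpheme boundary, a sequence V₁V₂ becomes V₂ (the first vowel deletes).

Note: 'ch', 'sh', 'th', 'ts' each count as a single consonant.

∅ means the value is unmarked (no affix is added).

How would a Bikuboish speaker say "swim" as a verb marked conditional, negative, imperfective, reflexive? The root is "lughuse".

polarity = negative: zero marking, form stays lughuse.
Attach aspect imperfective -foh → lughusefoh.
Attach voice reflexive -osh → lughusefohosh.
Attach mood conditional -ch → lughusefohoshch.
Apply vowel harmony: lughusefohoshch → lughusefeheshch.
Vowel deletion: no change.

lughusefeheshch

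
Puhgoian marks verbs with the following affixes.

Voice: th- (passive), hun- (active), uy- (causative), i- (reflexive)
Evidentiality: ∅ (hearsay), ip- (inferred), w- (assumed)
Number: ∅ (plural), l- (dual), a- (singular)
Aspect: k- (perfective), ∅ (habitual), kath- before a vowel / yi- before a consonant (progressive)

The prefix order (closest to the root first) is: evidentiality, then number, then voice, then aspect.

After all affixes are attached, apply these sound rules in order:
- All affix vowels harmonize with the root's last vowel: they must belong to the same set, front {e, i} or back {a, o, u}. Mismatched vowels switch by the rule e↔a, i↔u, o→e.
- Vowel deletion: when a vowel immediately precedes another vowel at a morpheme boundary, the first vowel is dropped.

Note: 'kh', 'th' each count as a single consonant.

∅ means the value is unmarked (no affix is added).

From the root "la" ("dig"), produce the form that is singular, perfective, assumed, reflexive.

Attach evidentiality assumed w- → wla.
Attach number singular a- → awla.
Attach voice reflexive i- → iawla.
Attach aspect perfective k- → kiawla.
Apply vowel harmony: kiawla → kuawla.
Apply vowel deletion: kuawla → kawla.

kawla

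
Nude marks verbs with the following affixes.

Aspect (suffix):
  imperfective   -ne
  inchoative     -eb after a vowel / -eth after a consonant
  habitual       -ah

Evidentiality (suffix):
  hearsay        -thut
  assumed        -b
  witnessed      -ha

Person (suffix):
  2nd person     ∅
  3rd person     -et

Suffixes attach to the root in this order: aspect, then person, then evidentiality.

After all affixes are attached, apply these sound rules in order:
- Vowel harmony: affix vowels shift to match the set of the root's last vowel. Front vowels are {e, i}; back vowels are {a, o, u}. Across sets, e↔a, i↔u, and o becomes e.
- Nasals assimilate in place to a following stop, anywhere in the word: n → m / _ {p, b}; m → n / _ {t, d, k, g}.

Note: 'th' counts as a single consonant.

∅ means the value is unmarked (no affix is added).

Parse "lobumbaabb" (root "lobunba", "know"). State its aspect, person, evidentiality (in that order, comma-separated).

Segment: lobunba-eb-b.
aspect: -eb/eth → inchoative.
person: ∅ → 2nd person.
evidentiality: -b → assumed.

inchoative, 2nd person, assumed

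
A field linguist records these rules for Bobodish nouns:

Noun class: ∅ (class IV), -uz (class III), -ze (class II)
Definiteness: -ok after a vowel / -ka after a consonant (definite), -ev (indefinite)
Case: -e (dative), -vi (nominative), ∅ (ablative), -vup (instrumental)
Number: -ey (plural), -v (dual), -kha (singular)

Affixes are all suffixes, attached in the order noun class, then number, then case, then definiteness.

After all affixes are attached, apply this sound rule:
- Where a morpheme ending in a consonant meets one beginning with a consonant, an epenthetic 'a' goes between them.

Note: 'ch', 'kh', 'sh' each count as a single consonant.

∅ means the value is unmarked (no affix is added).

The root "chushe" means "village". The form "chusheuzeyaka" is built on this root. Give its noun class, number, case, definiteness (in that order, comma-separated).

class III, plural, ablative, definite

Segment: chushe-uz-ey-ka.
noun class: -uz → class III.
number: -ey → plural.
case: ∅ → ablative.
definiteness: -ok/ka → definite.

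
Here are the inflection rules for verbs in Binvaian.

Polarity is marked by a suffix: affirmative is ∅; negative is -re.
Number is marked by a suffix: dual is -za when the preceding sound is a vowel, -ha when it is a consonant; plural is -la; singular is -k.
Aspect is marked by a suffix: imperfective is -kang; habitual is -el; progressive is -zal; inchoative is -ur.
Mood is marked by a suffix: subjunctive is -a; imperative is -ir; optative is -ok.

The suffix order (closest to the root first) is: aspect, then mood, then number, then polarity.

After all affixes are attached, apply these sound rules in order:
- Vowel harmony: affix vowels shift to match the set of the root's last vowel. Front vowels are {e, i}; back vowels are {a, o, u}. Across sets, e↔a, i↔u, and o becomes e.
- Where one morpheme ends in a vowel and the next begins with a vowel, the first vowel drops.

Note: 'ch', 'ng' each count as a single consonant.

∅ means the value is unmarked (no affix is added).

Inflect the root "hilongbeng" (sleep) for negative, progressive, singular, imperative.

hilongbengzelirkre

Attach aspect progressive -zal → hilongbengzal.
Attach mood imperative -ir → hilongbengzalir.
Attach number singular -k → hilongbengzalirk.
Attach polarity negative -re → hilongbengzalirkre.
Apply vowel harmony: hilongbengzalirkre → hilongbengzelirkre.
Vowel deletion: no change.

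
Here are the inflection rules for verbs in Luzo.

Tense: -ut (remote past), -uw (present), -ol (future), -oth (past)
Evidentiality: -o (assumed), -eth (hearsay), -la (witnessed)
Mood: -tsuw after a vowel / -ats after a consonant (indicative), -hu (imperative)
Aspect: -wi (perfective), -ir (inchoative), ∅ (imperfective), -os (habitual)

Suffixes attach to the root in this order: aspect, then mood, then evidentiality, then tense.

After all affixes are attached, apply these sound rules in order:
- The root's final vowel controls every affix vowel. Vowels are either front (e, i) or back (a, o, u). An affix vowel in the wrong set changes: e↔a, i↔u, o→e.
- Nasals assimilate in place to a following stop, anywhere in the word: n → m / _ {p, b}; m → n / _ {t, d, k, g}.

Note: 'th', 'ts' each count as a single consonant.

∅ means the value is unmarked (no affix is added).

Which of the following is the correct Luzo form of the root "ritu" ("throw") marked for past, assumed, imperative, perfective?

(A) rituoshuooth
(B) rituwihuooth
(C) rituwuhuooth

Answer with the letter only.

C

Attach aspect perfective -wi → rituwi.
Attach mood imperative -hu → rituwihu.
Attach evidentiality assumed -o → rituwihuo.
Attach tense past -oth → rituwihuooth.
Apply vowel harmony: rituwihuooth → rituwuhuooth.
Nasal assimilation: no change.
So the correct form is rituwuhuooth, option (C).
(A) rituoshuooth is wrong: it uses habitual instead of perfective for aspect.
(B) rituwihuooth is wrong: it fails to apply the sound rule(s).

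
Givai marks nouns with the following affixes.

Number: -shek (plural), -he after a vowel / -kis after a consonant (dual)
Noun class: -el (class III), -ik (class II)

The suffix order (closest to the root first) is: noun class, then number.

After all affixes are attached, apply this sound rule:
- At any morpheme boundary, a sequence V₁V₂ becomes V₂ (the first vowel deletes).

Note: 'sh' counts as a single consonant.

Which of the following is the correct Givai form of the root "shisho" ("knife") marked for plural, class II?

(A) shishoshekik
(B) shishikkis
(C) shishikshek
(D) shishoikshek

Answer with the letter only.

C

Attach noun class class II -ik → shishoik.
Attach number plural -shek → shishoikshek.
Apply vowel deletion: shishoikshek → shishikshek.
So the correct form is shishikshek, option (C).
(D) shishoikshek is wrong: it fails to apply the sound rule(s).
(B) shishikkis is wrong: it uses dual instead of plural for number.
(A) shishoshekik is wrong: it has the affixes in the wrong order.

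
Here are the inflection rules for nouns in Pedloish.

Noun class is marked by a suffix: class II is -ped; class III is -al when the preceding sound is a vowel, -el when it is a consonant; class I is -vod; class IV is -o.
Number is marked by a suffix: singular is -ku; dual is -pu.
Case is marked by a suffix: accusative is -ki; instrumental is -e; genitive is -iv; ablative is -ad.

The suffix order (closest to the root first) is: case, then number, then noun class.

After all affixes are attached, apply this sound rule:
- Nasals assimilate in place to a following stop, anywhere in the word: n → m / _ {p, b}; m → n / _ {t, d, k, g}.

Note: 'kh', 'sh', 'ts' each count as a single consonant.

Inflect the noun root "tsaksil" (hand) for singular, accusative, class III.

Attach case accusative -ki → tsaksilki.
Attach number singular -ku → tsaksilkiku.
Attach noun class class III -al (after vowel 'u') → tsaksilkikual.
Nasal assimilation: no change.

tsaksilkikual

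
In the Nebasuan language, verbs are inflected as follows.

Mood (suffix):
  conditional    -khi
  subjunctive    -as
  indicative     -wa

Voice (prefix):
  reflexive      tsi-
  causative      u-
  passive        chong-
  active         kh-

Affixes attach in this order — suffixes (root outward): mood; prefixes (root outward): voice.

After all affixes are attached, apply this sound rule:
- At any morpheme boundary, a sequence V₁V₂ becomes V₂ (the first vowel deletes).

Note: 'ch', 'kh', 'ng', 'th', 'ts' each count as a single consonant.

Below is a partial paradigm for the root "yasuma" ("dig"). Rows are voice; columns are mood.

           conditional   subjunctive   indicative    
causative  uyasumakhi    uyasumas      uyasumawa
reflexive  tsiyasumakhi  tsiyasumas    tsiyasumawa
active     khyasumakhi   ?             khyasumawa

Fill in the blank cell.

Attach mood subjunctive -as → yasumaas.
Attach voice active kh- → khyasumaas.
Apply vowel deletion: khyasumaas → khyasumas.

khyasumas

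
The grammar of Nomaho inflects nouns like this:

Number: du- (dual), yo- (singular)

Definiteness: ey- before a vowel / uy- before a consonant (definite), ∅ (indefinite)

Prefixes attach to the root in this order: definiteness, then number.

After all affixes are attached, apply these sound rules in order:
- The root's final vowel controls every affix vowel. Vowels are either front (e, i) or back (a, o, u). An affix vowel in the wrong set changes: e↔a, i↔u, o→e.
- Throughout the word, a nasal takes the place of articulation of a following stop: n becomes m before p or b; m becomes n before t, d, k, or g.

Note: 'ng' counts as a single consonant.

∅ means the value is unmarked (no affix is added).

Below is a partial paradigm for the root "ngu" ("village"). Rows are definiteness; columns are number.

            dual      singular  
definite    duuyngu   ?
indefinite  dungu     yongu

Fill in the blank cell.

Attach definiteness definite uy- (before consonant 'ng') → uyngu.
Attach number singular yo- → youyngu.
Vowel harmony: no change.
Nasal assimilation: no change.

youyngu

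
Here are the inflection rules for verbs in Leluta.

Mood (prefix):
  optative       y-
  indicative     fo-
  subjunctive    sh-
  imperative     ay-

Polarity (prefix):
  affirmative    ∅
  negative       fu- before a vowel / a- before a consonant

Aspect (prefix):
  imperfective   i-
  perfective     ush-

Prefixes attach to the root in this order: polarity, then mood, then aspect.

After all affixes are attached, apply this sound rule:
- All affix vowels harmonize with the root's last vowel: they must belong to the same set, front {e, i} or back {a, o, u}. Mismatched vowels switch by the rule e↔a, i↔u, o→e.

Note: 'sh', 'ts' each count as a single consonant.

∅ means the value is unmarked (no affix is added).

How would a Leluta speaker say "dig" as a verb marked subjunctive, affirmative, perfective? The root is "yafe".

ishshyafe

polarity = affirmative: zero marking, form stays yafe.
Attach mood subjunctive sh- → shyafe.
Attach aspect perfective ush- → ushshyafe.
Apply vowel harmony: ushshyafe → ishshyafe.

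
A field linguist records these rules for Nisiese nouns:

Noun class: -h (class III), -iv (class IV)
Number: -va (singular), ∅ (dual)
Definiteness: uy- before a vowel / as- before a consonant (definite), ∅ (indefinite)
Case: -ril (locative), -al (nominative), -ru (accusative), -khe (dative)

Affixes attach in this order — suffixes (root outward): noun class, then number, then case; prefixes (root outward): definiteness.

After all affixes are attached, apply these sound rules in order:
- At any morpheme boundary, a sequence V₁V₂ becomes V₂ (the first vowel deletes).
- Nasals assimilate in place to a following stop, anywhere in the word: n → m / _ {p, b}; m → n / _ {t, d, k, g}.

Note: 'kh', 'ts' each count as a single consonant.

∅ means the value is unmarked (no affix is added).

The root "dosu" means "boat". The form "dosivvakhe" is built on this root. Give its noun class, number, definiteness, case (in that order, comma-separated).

Segment: dosu-iv-va-khe.
noun class: -iv → class IV.
number: -va → singular.
definiteness: ∅ → indefinite.
case: -khe → dative.

class IV, singular, indefinite, dative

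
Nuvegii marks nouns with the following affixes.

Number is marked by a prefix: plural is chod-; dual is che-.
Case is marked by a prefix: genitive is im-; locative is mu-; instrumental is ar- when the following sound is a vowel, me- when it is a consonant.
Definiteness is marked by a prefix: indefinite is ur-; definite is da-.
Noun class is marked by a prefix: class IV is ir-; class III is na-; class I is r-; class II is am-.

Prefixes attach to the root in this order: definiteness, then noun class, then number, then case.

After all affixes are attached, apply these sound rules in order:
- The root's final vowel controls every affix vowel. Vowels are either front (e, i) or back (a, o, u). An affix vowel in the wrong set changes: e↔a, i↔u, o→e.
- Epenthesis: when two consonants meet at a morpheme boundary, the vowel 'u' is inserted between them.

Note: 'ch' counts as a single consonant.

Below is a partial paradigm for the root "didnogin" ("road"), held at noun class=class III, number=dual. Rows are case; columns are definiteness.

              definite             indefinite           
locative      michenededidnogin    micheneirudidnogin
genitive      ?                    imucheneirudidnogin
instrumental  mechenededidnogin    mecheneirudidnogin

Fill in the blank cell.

Attach definiteness definite da- → dadidnogin.
Attach noun class class III na- → nadadidnogin.
Attach number dual che- → chenadadidnogin.
Attach case genitive im- → imchenadadidnogin.
Apply vowel harmony: imchenadadidnogin → imchenededidnogin.
Apply epenthesis: imchenededidnogin → imuchenededidnogin.

imuchenededidnogin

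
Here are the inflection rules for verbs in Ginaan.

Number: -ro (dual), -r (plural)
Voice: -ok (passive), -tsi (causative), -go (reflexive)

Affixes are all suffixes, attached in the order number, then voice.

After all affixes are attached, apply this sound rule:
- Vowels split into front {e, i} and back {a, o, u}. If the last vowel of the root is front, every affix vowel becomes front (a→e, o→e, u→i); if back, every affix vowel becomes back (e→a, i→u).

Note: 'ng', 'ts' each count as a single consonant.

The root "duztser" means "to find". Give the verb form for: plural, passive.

Attach number plural -r → duztserr.
Attach voice passive -ok → duztserrok.
Apply vowel harmony: duztserrok → duztserrek.

duztserrek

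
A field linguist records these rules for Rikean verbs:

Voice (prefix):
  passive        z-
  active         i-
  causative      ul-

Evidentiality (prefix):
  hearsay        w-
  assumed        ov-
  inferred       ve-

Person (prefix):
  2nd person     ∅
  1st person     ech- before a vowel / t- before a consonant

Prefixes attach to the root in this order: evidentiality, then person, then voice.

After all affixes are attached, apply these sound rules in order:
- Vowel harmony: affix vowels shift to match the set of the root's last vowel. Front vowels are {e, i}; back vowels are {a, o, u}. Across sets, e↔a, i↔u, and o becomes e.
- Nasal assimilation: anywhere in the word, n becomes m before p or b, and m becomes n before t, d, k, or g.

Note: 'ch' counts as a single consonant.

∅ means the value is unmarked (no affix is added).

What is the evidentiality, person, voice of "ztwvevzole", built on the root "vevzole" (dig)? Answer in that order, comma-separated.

hearsay, 1st person, passive

Segment: z-t-w-vevzole.
evidentiality: w- → hearsay.
person: ech/t- → 1st person.
voice: z- → passive.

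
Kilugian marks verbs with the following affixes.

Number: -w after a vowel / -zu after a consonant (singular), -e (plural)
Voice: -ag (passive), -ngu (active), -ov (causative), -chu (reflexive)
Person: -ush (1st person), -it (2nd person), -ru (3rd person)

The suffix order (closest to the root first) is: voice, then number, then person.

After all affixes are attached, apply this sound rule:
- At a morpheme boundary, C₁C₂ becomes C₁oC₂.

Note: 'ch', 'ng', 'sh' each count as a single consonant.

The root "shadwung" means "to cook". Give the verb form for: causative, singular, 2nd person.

Attach voice causative -ov → shadwungov.
Attach number singular -zu (after consonant 'v') → shadwungovzu.
Attach person 2nd person -it → shadwungovzuit.
Apply epenthesis: shadwungovzuit → shadwungovozuit.

shadwungovozuit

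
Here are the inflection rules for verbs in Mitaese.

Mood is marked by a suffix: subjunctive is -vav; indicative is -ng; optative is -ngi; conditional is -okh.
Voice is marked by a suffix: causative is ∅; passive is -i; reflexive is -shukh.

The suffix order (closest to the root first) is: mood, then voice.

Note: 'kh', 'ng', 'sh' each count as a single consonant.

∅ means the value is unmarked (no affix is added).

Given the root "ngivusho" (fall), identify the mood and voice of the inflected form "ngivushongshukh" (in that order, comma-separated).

indicative, reflexive

Segment: ngivusho-ng-shukh.
mood: -ng → indicative.
voice: -shukh → reflexive.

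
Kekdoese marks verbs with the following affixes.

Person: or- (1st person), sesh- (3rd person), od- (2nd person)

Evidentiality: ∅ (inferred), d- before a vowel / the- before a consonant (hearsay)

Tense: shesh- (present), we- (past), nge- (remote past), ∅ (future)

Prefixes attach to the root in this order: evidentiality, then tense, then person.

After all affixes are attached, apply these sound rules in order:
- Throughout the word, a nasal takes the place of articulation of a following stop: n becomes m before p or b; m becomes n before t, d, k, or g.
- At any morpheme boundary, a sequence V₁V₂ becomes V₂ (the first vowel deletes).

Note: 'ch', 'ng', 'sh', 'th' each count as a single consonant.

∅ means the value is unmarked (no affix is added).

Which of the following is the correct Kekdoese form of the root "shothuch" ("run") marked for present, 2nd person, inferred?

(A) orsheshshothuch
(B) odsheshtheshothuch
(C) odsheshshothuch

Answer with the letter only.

C

evidentiality = inferred: zero marking, form stays shothuch.
Attach tense present shesh- → sheshshothuch.
Attach person 2nd person od- → odsheshshothuch.
Nasal assimilation: no change.
Vowel deletion: no change.
So the correct form is odsheshshothuch, option (C).
(A) orsheshshothuch is wrong: it uses 1st person instead of 2nd person for person.
(B) odsheshtheshothuch is wrong: it uses hearsay instead of inferred for evidentiality.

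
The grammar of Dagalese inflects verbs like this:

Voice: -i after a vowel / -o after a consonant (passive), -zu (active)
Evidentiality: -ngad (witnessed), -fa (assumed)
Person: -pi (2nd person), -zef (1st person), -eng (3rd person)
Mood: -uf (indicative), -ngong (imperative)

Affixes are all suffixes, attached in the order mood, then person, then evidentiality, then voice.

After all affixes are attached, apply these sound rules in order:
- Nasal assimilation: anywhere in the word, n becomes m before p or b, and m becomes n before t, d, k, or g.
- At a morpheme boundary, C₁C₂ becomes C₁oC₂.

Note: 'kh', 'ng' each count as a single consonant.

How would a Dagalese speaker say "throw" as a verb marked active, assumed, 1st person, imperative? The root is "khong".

khongongongozefofazu

Attach mood imperative -ngong → khongngong.
Attach person 1st person -zef → khongngongzef.
Attach evidentiality assumed -fa → khongngongzeffa.
Attach voice active -zu → khongngongzeffazu.
Nasal assimilation: no change.
Apply epenthesis: khongngongzeffazu → khongongongozefofazu.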